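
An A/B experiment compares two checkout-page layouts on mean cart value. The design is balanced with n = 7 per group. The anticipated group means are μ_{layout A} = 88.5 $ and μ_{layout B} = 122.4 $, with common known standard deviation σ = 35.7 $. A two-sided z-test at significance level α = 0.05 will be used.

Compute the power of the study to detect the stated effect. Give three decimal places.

Standardized effect: d = |μ_{layout A} − μ_{layout B}| / σ = |88.5 − 122.4| / 35.7 = 0.9496
Noncentrality parameter: δ = d·√(n/2) = 0.9496 × √(7/2) = 1.7765
Critical value for a two-sided test at α = 0.05: z_{α/2} = 1.960.
Power = Φ(δ − 1.960) + Φ(−δ − 1.960) = Φ(-0.183) + Φ(-3.736) = 0.4272 + 0.0001 = 0.4273.

Power ≈ 0.427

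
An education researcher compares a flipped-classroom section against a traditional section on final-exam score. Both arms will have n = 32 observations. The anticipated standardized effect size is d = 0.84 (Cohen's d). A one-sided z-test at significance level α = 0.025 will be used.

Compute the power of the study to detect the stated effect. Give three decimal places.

Power ≈ 0.919

Noncentrality parameter: δ = d·√(n/2) = 0.84 × √(32/2) = 3.3600
One-sided α = 0.025 → critical value z_{0.025} = 1.960.
Power = P(Z > 1.960 − δ) = Φ(1.400) = 0.9192.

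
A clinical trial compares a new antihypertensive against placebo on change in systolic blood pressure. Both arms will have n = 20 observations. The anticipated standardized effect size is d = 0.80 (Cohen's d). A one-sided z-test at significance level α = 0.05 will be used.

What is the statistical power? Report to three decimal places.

Noncentrality parameter: δ = d·√(n/2) = 0.80 × √(20/2) = 2.5298
Critical value for a one-sided test at α = 0.05: z_α = 1.645.
Power = Φ(δ − 1.645) = Φ(0.885) = 0.8119.

Power ≈ 0.812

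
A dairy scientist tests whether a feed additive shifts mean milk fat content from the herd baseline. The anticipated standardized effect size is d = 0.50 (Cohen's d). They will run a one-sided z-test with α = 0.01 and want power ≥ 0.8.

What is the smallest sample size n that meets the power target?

For power 0.8 need Φ(δ − z_{0.01}) = 0.8, so δ = z_{0.01} + z_{0.20} = 2.326 + 0.842 = 3.168.
δ = d·√n ⇒ n = (δ/d)² = (3.168 / 0.50)² = 40.14.
Round up to the next whole unit.

n = 41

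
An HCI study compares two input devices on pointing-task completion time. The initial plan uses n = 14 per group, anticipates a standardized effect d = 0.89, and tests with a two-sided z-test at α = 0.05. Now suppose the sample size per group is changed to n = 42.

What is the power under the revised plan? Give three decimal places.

With n = 42 per group: δ = d·√(n/2) = 0.89 × √(42/2) = 4.0785. Critical value z_{0.025} = 1.960.
Revised power = Φ(δ − 1.960) + Φ(−δ − 1.960) = Φ(2.119) + Φ(-6.038) = 0.9829 + 0.0000 = 0.9829.

Power ≈ 0.983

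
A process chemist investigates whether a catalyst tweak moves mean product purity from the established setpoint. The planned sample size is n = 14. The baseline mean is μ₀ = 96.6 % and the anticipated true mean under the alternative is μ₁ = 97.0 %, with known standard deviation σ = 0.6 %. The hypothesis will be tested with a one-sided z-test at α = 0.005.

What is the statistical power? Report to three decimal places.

Standardized effect: d = |μ₁ − μ₀| / σ = |97.0 − 96.6| / 0.6 = 0.6667
Noncentrality parameter: δ = d·√n = 0.6667 × √14 = 2.4944
One-sided α = 0.005 → critical value z_{0.005} = 2.576.
Power = P(Z > 2.576 − δ) = Φ(-0.081) = 0.4676.

Power ≈ 0.468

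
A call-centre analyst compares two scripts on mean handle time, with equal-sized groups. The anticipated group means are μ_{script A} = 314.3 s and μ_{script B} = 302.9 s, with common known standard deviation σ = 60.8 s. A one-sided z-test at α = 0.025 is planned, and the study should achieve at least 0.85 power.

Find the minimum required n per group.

Standardized effect: d = |μ_{script A} − μ_{script B}| / σ = |314.3 − 302.9| / 60.8 = 0.1875
For power 0.85 need Φ(δ − z_{0.025}) = 0.85, so δ = z_{0.025} + z_{0.15} = 1.960 + 1.036 = 2.996.
δ = d·√(n/2) ⇒ n = 2(δ/d)² = 2 × (2.996 / 0.1875)² = 510.77.
Rounding up, n = 511 per group.

n = 511 per group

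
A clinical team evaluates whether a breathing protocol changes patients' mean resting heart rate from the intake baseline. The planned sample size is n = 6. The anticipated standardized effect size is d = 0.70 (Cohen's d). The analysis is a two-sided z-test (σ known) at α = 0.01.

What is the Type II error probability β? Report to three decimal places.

β ≈ 0.805

Noncentrality parameter: δ = d·√n = 0.70 × √6 = 1.7146
Two-sided α = 0.01 → critical value z_{0.005} = 2.576.
Power = Φ(δ − 2.576) + Φ(−δ − 2.576) = Φ(-0.861) + Φ(-4.290) = 0.1946 + 0.0000 = 0.1946.
Type II error: β = 1 − power = 1 − 0.1946 = 0.8054.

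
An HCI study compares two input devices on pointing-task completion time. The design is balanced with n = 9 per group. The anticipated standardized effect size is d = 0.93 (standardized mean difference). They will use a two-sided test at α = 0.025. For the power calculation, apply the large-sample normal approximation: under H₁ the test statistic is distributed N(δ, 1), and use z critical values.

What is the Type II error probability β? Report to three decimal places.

β ≈ 0.606

Noncentrality parameter: δ = d·√(n/2) = 0.93 × √(9/2) = 1.9728
Critical value for a two-sided test at α = 0.025: z_{α/2} = 2.241.
Power = Φ(δ − 2.241) + Φ(−δ − 2.241) = Φ(-0.269) + Φ(-4.214) = 0.3941 + 0.0000 = 0.3941.
Type II error: β = 1 − power = 1 − 0.3941 = 0.6059.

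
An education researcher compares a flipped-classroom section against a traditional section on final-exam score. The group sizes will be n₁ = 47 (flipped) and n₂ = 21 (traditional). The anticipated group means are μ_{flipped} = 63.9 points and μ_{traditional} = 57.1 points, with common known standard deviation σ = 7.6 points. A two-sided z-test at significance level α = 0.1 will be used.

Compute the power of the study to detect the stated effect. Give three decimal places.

Power ≈ 0.961

Standardized effect: d = |μ_{flipped} − μ_{traditional}| / σ = |63.9 − 57.1| / 7.6 = 0.8947
Noncentrality parameter: δ = d / √(1/n₁ + 1/n₂) = 0.8947 / √(1/47 + 1/21) = 3.4088
Two-sided α = 0.1 → critical value z_{0.05} = 1.645.
Power = Φ(δ − 1.645) + Φ(−δ − 1.645) = Φ(1.764) + Φ(-5.054) = 0.9611 + 0.0000 = 0.9611.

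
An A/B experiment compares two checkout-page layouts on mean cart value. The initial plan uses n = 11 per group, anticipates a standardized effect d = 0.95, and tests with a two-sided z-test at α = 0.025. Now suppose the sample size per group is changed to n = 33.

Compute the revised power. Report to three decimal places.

With n = 33 per group: δ = d·√(n/2) = 0.95 × √(33/2) = 3.8589. Critical value z_{0.0125} = 2.241.
Revised power = Φ(δ − 2.241) + Φ(−δ − 2.241) = Φ(1.618) + Φ(-6.100) = 0.9471 + 0.0000 = 0.9471.

Power ≈ 0.947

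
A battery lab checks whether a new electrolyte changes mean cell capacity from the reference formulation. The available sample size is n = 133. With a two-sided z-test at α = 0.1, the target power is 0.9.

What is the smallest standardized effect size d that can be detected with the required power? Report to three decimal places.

d ≈ 0.254

Required noncentrality: δ = z_{0.05} + z_{0.10} = 1.645 + 1.282 = 2.926.
(Lower-tail contribution to power is negligible for δ > 0.)
δ = d·√n ⇒ d = δ/√n = 2.926/√133 = 0.2538.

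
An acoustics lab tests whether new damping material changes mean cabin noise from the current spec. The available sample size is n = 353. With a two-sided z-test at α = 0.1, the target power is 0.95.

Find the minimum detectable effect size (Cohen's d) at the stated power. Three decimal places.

d ≈ 0.175

Required noncentrality: δ = z_{0.05} + z_{0.05} = 1.645 + 1.645 = 3.290.
(Lower-tail contribution to power is negligible for δ > 0.)
δ = d·√n ⇒ d = δ/√n = 3.290/√353 = 0.1751.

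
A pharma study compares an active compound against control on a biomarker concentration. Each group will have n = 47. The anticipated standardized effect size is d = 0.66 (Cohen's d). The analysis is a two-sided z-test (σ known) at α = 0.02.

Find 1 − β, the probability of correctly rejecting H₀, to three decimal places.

Power ≈ 0.809

Noncentrality parameter: δ = d·√(n/2) = 0.66 × √(47/2) = 3.1995
Two-sided α = 0.02 → critical value z_{0.01} = 2.326.
Power = Φ(δ − 2.326) + Φ(−δ − 2.326) = Φ(0.873) + Φ(-5.526) = 0.8087 + 0.0000 = 0.8087.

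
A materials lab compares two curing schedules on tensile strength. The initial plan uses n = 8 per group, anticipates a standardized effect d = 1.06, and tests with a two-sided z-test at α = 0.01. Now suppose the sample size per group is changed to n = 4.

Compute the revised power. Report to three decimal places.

With n = 4 per group: δ = d·√(n/2) = 1.06 × √(4/2) = 1.4991. Critical value z_{0.005} = 2.576.
Revised power = Φ(δ − 2.576) + Φ(−δ − 2.576) = Φ(-1.077) + Φ(-4.075) = 0.1408 + 0.0000 = 0.1408.

Power ≈ 0.141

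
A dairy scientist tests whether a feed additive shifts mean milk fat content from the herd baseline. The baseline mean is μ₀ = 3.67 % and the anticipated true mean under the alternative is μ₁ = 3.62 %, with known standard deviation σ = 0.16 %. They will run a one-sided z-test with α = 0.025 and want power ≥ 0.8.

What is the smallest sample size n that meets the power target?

Standardized effect: d = |μ₁ − μ₀| / σ = |3.62 − 3.67| / 0.16 = 0.3125
For power 0.8 need Φ(δ − z_{0.025}) = 0.8, so δ = z_{0.025} + z_{0.20} = 1.960 + 0.842 = 2.802.
δ = d·√n ⇒ n = (δ/d)² = (2.802 / 0.3125)² = 80.37.
Round up to the next whole unit.

n = 81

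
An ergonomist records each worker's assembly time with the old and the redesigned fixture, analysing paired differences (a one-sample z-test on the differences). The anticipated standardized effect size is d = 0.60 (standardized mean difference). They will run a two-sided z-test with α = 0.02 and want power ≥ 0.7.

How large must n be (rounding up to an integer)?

n = 23

Set Φ(δ − 2.326) = 0.7; then δ − 2.326 = Φ⁻¹(0.7) = 0.524, giving δ = 2.851.
(Ignoring the negligible lower-tail rejection probability gives the usual closed-form inversion.)
δ = d·√n ⇒ n = (δ/d)² = (2.851 / 0.60)² = 22.57.
Rounding up, n = 23.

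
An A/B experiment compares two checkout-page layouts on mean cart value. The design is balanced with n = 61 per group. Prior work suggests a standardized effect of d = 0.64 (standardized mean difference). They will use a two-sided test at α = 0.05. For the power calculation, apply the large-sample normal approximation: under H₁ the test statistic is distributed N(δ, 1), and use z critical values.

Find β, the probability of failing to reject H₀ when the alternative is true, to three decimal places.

β ≈ 0.058

Noncentrality parameter: δ = d·√(n/2) = 0.64 × √(61/2) = 3.5345
Two-sided α = 0.05 → critical value z_{0.025} = 1.960.
Power = Φ(δ − 1.960) + Φ(−δ − 1.960) = Φ(1.575) + Φ(-5.494) = 0.9423 + 0.0000 = 0.9423.
Type II error: β = 1 − power = 1 − 0.9423 = 0.0577.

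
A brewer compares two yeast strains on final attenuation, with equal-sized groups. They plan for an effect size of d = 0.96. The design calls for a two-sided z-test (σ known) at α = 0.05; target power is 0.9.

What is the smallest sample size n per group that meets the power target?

n = 23 per group

For power 0.9 need Φ(δ − z_{0.025}) = 0.9, so δ = z_{0.025} + z_{0.10} = 1.960 + 1.282 = 3.242.
(The Φ(−δ − z_{α/2}) term is vanishingly small for δ > 0 and is dropped in the standard sample-size formula.)
δ = d·√(n/2) ⇒ n = 2(δ/d)² = 2 × (3.242 / 0.96)² = 22.80.
Round up to the next whole unit.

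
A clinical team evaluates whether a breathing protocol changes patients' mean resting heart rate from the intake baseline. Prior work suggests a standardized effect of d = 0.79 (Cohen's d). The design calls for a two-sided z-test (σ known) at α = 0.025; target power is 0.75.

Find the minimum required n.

Set Φ(δ − 2.241) = 0.75; then δ − 2.241 = Φ⁻¹(0.75) = 0.674, giving δ = 2.916.
(For δ > 0 the lower-tail rejection region contributes negligibly to power, so the one-term inversion is standard.)
δ = d·√n ⇒ n = (δ/d)² = (2.916 / 0.79)² = 13.62.
Rounding up, n = 14.

n = 14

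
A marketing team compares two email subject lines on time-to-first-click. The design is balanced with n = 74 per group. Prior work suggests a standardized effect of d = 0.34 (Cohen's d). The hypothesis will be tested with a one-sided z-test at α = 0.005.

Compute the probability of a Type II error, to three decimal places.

Noncentrality parameter: δ = d·√(n/2) = 0.34 × √(74/2) = 2.0681
Critical value for a one-sided test at α = 0.005: z_α = 2.576.
Power = Φ(δ − 2.576) = Φ(-0.508) = 0.3058.
Type II error: β = 1 − power = 1 − 0.3058 = 0.6942.

β ≈ 0.694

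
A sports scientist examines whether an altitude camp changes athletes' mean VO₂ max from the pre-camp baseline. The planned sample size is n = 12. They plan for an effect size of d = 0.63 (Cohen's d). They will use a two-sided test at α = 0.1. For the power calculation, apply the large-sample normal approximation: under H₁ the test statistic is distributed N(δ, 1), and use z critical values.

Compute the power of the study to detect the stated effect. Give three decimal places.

Power ≈ 0.705

Noncentrality parameter: δ = d·√n = 0.63 × √12 = 2.1824
Critical value for a two-sided test at α = 0.1: z_{α/2} = 1.645.
Power = Φ(δ − 1.645) + Φ(−δ − 1.645) = Φ(0.538) + Φ(-3.827) = 0.7045 + 0.0001 = 0.7046.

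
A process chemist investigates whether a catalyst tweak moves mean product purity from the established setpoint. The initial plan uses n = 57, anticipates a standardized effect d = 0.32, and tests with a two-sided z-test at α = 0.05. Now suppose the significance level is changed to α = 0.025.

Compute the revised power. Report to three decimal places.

δ = d·√n = 0.32 × √57 = 2.4159 (unchanged). New critical value: z_{0.0125} = 2.241.
Revised power = Φ(δ − 2.241) + Φ(−δ − 2.241) = Φ(0.175) + Φ(-4.657) = 0.5693 + 0.0000 = 0.5693.

Power ≈ 0.569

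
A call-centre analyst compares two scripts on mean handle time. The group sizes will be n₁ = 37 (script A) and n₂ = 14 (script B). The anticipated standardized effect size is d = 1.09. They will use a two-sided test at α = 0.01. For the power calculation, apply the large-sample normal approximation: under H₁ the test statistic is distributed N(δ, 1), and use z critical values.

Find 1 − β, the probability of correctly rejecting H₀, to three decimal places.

Noncentrality parameter: δ = d / √(1/n₁ + 1/n₂) = 1.09 / √(1/37 + 1/14) = 3.4738
Critical value for a two-sided test at α = 0.01: z_{α/2} = 2.576.
Power = Φ(δ − 2.576) + Φ(−δ − 2.576) = Φ(0.898) + Φ(-6.050) = 0.8154 + 0.0000 = 0.8154.

Power ≈ 0.815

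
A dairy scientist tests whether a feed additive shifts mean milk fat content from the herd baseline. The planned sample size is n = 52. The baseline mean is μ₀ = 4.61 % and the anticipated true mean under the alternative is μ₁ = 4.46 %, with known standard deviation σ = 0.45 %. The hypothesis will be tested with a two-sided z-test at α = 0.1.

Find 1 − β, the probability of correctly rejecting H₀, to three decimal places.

Standardized effect: d = |μ₁ − μ₀| / σ = |4.46 − 4.61| / 0.45 = 0.3333
Noncentrality parameter: δ = d·√n = 0.3333 × √52 = 2.4037
Critical value for a two-sided test at α = 0.1: z_{α/2} = 1.645.
Power = Φ(δ − 1.645) + Φ(−δ − 1.645) = Φ(0.759) + Φ(-4.049) = 0.7760 + 0.0000 = 0.7761.

Power ≈ 0.776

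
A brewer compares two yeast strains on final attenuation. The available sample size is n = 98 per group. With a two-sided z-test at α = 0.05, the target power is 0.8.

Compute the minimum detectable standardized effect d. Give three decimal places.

Need Φ(δ − 1.960) = 0.8, so δ = 1.960 + 0.842 = 2.802.
(Lower-tail contribution to power is negligible for δ > 0.)
δ = d·√(n/2) ⇒ d = δ/√(n/2) = 2.802/√(98/2) = 0.4002.

d ≈ 0.400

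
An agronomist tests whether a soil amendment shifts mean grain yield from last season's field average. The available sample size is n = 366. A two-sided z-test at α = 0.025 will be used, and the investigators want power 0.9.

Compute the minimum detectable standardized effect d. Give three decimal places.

Required noncentrality: δ = z_{0.0125} + z_{0.10} = 2.241 + 1.282 = 3.523.
(Lower-tail contribution to power is negligible for δ > 0.)
δ = d·√n ⇒ d = δ/√n = 3.523/√366 = 0.1841.

d ≈ 0.184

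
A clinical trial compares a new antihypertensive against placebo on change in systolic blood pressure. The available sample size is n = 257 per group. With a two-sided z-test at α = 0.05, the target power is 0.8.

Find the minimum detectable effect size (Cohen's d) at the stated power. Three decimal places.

Need Φ(δ − 1.960) = 0.8, so δ = 1.960 + 0.842 = 2.802.
(The second rejection-region term Φ(−δ − z_{α/2}) is negligible and dropped.)
δ = d·√(n/2) ⇒ d = δ/√(n/2) = 2.802/√(257/2) = 0.2471.

d ≈ 0.247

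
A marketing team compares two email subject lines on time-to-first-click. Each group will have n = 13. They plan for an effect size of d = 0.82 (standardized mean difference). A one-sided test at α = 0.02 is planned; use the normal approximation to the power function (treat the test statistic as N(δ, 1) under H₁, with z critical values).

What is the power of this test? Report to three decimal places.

Noncentrality parameter: δ = d·√(n/2) = 0.82 × √(13/2) = 2.0906
Critical value for a one-sided test at α = 0.02: z_α = 2.054.
Power = P(Z > 2.054 − δ) = Φ(0.037) = 0.5147.

Power ≈ 0.515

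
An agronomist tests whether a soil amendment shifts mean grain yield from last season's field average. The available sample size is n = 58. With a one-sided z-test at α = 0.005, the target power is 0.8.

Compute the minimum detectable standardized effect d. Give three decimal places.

d ≈ 0.449

Need Φ(δ − 2.576) = 0.8, so δ = 2.576 + 0.842 = 3.417.
δ = d·√n ⇒ d = δ/√n = 3.417/√58 = 0.4487.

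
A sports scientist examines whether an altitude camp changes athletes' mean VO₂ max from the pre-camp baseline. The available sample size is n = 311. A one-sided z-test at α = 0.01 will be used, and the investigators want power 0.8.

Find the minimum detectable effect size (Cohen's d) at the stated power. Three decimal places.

d ≈ 0.180

Need Φ(δ − 2.326) = 0.8, so δ = 2.326 + 0.842 = 3.168.
δ = d·√n ⇒ d = δ/√n = 3.168/√311 = 0.1796.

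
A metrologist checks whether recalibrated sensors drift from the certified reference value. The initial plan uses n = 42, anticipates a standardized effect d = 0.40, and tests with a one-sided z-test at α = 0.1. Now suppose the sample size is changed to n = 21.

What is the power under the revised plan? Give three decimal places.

With n = 21: δ = d·√n = 0.40 × √21 = 1.8330. Critical value z_{0.1} = 1.282.
Revised power = P(Z > 1.282 − δ) = Φ(0.551) = 0.7093.

Power ≈ 0.709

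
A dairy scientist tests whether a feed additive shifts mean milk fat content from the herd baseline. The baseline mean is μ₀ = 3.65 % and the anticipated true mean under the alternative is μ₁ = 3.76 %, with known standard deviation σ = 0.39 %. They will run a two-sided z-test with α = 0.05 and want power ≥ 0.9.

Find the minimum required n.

n = 133

Standardized effect: d = |μ₁ − μ₀| / σ = |3.76 − 3.65| / 0.39 = 0.2821
For power 0.9 need Φ(δ − z_{0.025}) = 0.9, so δ = z_{0.025} + z_{0.10} = 1.960 + 1.282 = 3.242.
(Ignoring the negligible lower-tail rejection probability gives the usual closed-form inversion.)
δ = d·√n ⇒ n = (δ/d)² = (3.242 / 0.2821)² = 132.08.
Round up to the next whole unit.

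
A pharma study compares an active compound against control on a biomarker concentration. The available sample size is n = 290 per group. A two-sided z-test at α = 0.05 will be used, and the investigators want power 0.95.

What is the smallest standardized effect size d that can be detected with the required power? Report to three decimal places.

d ≈ 0.299

Required noncentrality: δ = z_{0.025} + z_{0.05} = 1.960 + 1.645 = 3.605.
(Lower-tail contribution to power is negligible for δ > 0.)
δ = d·√(n/2) ⇒ d = δ/√(n/2) = 3.605/√(290/2) = 0.2994.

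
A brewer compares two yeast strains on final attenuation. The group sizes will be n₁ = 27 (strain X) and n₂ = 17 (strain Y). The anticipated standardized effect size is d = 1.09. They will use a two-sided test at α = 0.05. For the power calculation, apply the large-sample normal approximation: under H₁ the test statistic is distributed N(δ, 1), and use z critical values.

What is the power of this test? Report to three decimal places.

Power ≈ 0.941

Noncentrality parameter: δ = d / √(1/n₁ + 1/n₂) = 1.09 / √(1/27 + 1/17) = 3.5205
Critical value for a two-sided test at α = 0.05: z_{α/2} = 1.960.
Power = Φ(δ − 1.960) + Φ(−δ − 1.960) = Φ(1.561) + Φ(-5.480) = 0.9407 + 0.0000 = 0.9407.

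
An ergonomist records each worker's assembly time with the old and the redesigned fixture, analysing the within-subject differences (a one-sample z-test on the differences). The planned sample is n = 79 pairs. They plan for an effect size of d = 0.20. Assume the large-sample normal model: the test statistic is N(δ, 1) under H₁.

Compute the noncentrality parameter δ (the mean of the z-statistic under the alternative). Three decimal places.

δ ≈ 1.778

δ = d·√n = 0.20 × √79 = 1.7776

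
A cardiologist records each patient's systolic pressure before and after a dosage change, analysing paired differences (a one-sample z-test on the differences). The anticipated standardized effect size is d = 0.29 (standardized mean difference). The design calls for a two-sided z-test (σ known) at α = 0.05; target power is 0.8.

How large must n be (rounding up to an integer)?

Set Φ(δ − 1.960) = 0.8; then δ − 1.960 = Φ⁻¹(0.8) = 0.842, giving δ = 2.802.
(The Φ(−δ − z_{α/2}) term is vanishingly small for δ > 0 and is dropped in the standard sample-size formula.)
δ = d·√n ⇒ n = (δ/d)² = (2.802 / 0.29)² = 93.33.
Round up to the next whole unit.

n = 94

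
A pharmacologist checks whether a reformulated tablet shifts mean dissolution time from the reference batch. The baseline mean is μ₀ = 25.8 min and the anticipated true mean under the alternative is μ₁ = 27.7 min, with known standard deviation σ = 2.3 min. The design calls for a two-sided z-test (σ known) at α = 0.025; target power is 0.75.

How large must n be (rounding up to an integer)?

n = 13

Standardized effect: d = |μ₁ − μ₀| / σ = |27.7 − 25.8| / 2.3 = 0.8261
For power 0.75 need Φ(δ − z_{0.0125}) = 0.75, so δ = z_{0.0125} + z_{0.25} = 2.241 + 0.674 = 2.916.
(The Φ(−δ − z_{α/2}) term is vanishingly small for δ > 0 and is dropped in the standard sample-size formula.)
δ = d·√n ⇒ n = (δ/d)² = (2.916 / 0.8261)² = 12.46.
Rounding up, n = 13.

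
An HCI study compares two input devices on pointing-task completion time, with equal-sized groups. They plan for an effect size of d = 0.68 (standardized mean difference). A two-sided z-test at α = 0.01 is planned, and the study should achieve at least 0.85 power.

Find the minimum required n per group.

n = 57 per group

Set Φ(δ − 2.576) = 0.85; then δ − 2.576 = Φ⁻¹(0.85) = 1.036, giving δ = 3.612.
(For δ > 0 the lower-tail rejection region contributes negligibly to power, so the one-term inversion is standard.)
δ = d·√(n/2) ⇒ n = 2(δ/d)² = 2 × (3.612 / 0.68)² = 56.44.
Round up to the next whole unit.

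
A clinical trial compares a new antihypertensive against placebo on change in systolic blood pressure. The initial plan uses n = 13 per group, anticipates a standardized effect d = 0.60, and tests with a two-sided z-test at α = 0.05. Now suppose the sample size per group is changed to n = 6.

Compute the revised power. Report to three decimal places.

Power ≈ 0.180

With n = 6 per group: δ = d·√(n/2) = 0.60 × √(6/2) = 1.0392. Critical value z_{0.025} = 1.960.
Revised power = Φ(δ − 1.960) + Φ(−δ − 1.960) = Φ(-0.921) + Φ(-2.999) = 0.1786 + 0.0014 = 0.1799.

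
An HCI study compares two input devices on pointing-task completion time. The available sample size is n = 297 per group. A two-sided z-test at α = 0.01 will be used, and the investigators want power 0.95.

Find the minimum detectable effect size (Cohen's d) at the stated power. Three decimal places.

Need Φ(δ − 2.576) = 0.95, so δ = 2.576 + 1.645 = 4.221.
(Lower-tail contribution to power is negligible for δ > 0.)
δ = d·√(n/2) ⇒ d = δ/√(n/2) = 4.221/√(297/2) = 0.3464.

d ≈ 0.346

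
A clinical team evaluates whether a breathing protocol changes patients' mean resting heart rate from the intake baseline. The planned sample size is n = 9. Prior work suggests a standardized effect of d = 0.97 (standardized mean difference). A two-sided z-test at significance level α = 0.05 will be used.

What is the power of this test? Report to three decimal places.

Power ≈ 0.829

Noncentrality parameter: δ = d·√n = 0.97 × √9 = 2.9100
Two-sided α = 0.05 → critical value z_{0.025} = 1.960.
Power = Φ(δ − 1.960) + Φ(−δ − 1.960) = Φ(0.950) + Φ(-4.870) = 0.8290 + 0.0000 = 0.8290.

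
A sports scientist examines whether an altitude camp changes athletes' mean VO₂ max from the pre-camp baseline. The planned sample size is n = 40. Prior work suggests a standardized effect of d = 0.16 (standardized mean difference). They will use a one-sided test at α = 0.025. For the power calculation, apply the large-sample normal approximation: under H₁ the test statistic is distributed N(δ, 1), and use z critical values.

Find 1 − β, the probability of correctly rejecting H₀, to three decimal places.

Noncentrality parameter: δ = d·√n = 0.16 × √40 = 1.0119
One-sided α = 0.025 → critical value z_{0.025} = 1.960.
Power = Φ(δ − 1.960) = Φ(-0.948) = 0.1716.

Power ≈ 0.172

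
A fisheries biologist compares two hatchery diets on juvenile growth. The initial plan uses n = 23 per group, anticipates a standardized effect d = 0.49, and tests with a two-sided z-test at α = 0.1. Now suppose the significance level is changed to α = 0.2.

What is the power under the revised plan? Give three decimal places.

Power ≈ 0.650

δ = d·√(n/2) = 0.49 × √(23/2) = 1.6617 (unchanged). New critical value: z_{0.1} = 1.282.
Revised power = Φ(δ − 1.282) + Φ(−δ − 1.282) = Φ(0.380) + Φ(-2.943) = 0.6481 + 0.0016 = 0.6497.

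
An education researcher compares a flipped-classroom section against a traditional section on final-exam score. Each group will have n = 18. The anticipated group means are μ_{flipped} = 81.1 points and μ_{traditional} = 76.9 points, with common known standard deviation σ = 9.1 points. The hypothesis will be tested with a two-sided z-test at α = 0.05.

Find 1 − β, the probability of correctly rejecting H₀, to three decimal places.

Power ≈ 0.283

Standardized effect: d = |μ_{flipped} − μ_{traditional}| / σ = |81.1 − 76.9| / 9.1 = 0.4615
Noncentrality parameter: δ = d·√(n/2) = 0.4615 × √(18/2) = 1.3846
Critical value for a two-sided test at α = 0.05: z_{α/2} = 1.960.
Power = Φ(δ − 1.960) + Φ(−δ − 1.960) = Φ(-0.575) + Φ(-3.345) = 0.2825 + 0.0004 = 0.2829.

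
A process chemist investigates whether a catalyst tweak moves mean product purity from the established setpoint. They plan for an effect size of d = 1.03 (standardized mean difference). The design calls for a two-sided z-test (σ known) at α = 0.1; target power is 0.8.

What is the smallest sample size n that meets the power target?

Set Φ(δ − 1.645) = 0.8; then δ − 1.645 = Φ⁻¹(0.8) = 0.842, giving δ = 2.486.
(The Φ(−δ − z_{α/2}) term is vanishingly small for δ > 0 and is dropped in the standard sample-size formula.)
δ = d·√n ⇒ n = (δ/d)² = (2.486 / 1.03)² = 5.83.
Round up to the next whole unit.

n = 6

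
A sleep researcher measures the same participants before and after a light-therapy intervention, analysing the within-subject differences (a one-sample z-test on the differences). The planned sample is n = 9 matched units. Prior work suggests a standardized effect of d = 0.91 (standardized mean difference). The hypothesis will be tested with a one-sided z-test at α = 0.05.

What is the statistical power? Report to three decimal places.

Power ≈ 0.861

Noncentrality parameter: δ = d·√n = 0.91 × √9 = 2.7300
One-sided α = 0.05 → critical value z_{0.05} = 1.645.
Power = P(Z > 1.645 − δ) = Φ(1.085) = 0.8611.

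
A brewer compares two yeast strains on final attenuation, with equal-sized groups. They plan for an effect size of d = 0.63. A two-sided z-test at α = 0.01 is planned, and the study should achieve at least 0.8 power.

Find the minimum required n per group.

n = 59 per group

Set Φ(δ − 2.576) = 0.8; then δ − 2.576 = Φ⁻¹(0.8) = 0.842, giving δ = 3.417.
(Ignoring the negligible lower-tail rejection probability gives the usual closed-form inversion.)
δ = d·√(n/2) ⇒ n = 2(δ/d)² = 2 × (3.417 / 0.63)² = 58.85.
Round up to the next whole unit.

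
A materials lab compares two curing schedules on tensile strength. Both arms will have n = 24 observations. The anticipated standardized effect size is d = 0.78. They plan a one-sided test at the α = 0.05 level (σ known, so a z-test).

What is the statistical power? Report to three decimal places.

Noncentrality parameter: δ = d·√(n/2) = 0.78 × √(24/2) = 2.7020
One-sided α = 0.05 → critical value z_{0.05} = 1.645.
Power = Φ(δ − 1.645) = Φ(1.057) = 0.8548.

Power ≈ 0.855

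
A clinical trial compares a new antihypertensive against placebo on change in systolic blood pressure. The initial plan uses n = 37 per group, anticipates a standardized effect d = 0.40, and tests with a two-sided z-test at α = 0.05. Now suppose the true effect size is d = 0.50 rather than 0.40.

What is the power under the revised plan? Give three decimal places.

With d = 0.50: δ = d·√(n/2) = 0.50 × √(37/2) = 2.1506. Critical value z_{0.025} = 1.960.
Revised power = Φ(δ − 1.960) + Φ(−δ − 1.960) = Φ(0.191) + Φ(-4.111) = 0.5756 + 0.0000 = 0.5756.

Power ≈ 0.576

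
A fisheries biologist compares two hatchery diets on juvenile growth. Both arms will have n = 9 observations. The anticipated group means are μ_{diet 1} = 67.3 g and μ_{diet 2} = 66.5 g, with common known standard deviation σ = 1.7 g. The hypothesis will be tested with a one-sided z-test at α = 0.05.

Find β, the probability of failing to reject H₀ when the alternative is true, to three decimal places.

Standardized effect: d = |μ_{diet 1} − μ_{diet 2}| / σ = |67.3 − 66.5| / 1.7 = 0.4706
Noncentrality parameter: δ = d·√(n/2) = 0.4706 × √(9/2) = 0.9983
One-sided α = 0.05 → critical value z_{0.05} = 1.645.
Power = P(Z > 1.645 − δ) = Φ(-0.647) = 0.2590.
Type II error: β = 1 − power = 1 − 0.2590 = 0.7410.

β ≈ 0.741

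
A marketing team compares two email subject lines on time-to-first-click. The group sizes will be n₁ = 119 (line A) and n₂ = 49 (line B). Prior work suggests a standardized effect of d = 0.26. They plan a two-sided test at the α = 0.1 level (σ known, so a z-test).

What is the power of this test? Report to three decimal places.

Power ≈ 0.456

Noncentrality parameter: δ = d / √(1/n₁ + 1/n₂) = 0.26 / √(1/119 + 1/49) = 1.5318
Critical value for a two-sided test at α = 0.1: z_{α/2} = 1.645.
Power = Φ(δ − 1.645) + Φ(−δ − 1.645) = Φ(-0.113) + Φ(-3.177) = 0.4550 + 0.0007 = 0.4557.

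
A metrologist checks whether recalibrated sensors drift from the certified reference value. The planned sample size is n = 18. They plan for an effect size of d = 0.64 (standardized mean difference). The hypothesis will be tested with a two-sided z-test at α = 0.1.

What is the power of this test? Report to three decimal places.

Power ≈ 0.858

Noncentrality parameter: δ = d·√n = 0.64 × √18 = 2.7153
Critical value for a two-sided test at α = 0.1: z_{α/2} = 1.645.
Power = Φ(δ − 1.645) + Φ(−δ − 1.645) = Φ(1.070) + Φ(-4.360) = 0.8578 + 0.0000 = 0.8578.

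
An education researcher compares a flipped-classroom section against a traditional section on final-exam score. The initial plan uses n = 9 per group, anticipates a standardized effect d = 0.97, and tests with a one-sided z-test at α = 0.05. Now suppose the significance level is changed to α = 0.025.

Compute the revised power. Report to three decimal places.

Power ≈ 0.539

δ = d·√(n/2) = 0.97 × √(9/2) = 2.0577 (unchanged). New critical value: z_{0.025} = 1.960.
Revised power = Φ(δ − 1.960) = Φ(0.098) = 0.5389.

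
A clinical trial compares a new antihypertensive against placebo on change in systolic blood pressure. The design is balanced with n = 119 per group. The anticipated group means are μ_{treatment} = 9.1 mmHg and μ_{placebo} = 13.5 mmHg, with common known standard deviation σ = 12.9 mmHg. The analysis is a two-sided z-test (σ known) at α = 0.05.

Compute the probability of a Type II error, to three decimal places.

Standardized effect: d = |μ_{treatment} − μ_{placebo}| / σ = |9.1 − 13.5| / 12.9 = 0.3411
Noncentrality parameter: δ = d·√(n/2) = 0.3411 × √(119/2) = 2.6310
Two-sided α = 0.05 → critical value z_{0.025} = 1.960.
Power = Φ(δ − 1.960) + Φ(−δ − 1.960) = Φ(0.671) + Φ(-4.591) = 0.7489 + 0.0000 = 0.7489.
Type II error: β = 1 − power = 1 − 0.7489 = 0.2511.

β ≈ 0.251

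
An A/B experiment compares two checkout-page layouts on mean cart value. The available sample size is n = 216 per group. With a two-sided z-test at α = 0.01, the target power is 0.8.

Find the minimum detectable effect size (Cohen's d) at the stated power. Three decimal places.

d ≈ 0.329

Need Φ(δ − 2.576) = 0.8, so δ = 2.576 + 0.842 = 3.417.
(Lower-tail contribution to power is negligible for δ > 0.)
δ = d·√(n/2) ⇒ d = δ/√(n/2) = 3.417/√(216/2) = 0.3288.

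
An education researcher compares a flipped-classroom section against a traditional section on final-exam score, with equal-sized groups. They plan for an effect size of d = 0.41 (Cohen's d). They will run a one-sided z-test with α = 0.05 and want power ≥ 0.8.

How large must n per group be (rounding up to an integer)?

For power 0.8 need Φ(δ − z_{0.05}) = 0.8, so δ = z_{0.05} + z_{0.20} = 1.645 + 0.842 = 2.486.
δ = d·√(n/2) ⇒ n = 2(δ/d)² = 2 × (2.486 / 0.41)² = 73.56.
Rounding up, n = 74 per group.

n = 74 per group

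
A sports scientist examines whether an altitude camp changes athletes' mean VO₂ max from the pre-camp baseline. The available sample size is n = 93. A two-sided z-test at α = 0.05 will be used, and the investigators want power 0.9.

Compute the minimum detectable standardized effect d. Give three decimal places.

d ≈ 0.336

Required noncentrality: δ = z_{0.025} + z_{0.10} = 1.960 + 1.282 = 3.242.
(The second rejection-region term Φ(−δ − z_{α/2}) is negligible and dropped.)
δ = d·√n ⇒ d = δ/√n = 3.242/√93 = 0.3361.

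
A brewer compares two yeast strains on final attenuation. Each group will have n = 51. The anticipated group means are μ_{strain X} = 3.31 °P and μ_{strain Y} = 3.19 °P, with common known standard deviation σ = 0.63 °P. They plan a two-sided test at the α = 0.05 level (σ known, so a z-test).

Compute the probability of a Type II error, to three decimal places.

Standardized effect: d = |μ_{strain X} − μ_{strain Y}| / σ = |3.31 − 3.19| / 0.63 = 0.1905
Noncentrality parameter: δ = d·√(n/2) = 0.1905 × √(51/2) = 0.9619
Critical value for a two-sided test at α = 0.05: z_{α/2} = 1.960.
Power = Φ(δ − 1.960) + Φ(−δ − 1.960) = Φ(-0.998) + Φ(-2.922) = 0.1591 + 0.0017 = 0.1609.
Type II error: β = 1 − power = 1 − 0.1609 = 0.8391.

β ≈ 0.839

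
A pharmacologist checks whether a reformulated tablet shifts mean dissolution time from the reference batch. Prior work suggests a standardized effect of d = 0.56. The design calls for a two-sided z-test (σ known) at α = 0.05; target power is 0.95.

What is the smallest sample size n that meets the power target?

For power 0.95 need Φ(δ − z_{0.025}) = 0.95, so δ = z_{0.025} + z_{0.05} = 1.960 + 1.645 = 3.605.
(For δ > 0 the lower-tail rejection region contributes negligibly to power, so the one-term inversion is standard.)
δ = d·√n ⇒ n = (δ/d)² = (3.605 / 0.56)² = 41.44.
Round up to the next whole unit.

n = 42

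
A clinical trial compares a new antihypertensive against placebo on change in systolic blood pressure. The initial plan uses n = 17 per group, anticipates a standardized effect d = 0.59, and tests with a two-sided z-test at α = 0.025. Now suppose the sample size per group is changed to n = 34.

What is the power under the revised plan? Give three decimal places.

Power ≈ 0.576

With n = 34 per group: δ = d·√(n/2) = 0.59 × √(34/2) = 2.4326. Critical value z_{0.0125} = 2.241.
Revised power = Φ(δ − 2.241) + Φ(−δ − 2.241) = Φ(0.191) + Φ(-4.674) = 0.5758 + 0.0000 = 0.5758.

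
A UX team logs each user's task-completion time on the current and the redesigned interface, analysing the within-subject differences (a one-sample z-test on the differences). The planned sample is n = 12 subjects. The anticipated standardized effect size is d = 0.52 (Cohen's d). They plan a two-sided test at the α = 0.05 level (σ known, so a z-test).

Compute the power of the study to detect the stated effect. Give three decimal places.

Power ≈ 0.437

Noncentrality parameter: δ = d·√n = 0.52 × √12 = 1.8013
Two-sided α = 0.05 → critical value z_{0.025} = 1.960.
Power = Φ(δ − 1.960) + Φ(−δ − 1.960) = Φ(-0.159) + Φ(-3.761) = 0.4370 + 0.0001 = 0.4371.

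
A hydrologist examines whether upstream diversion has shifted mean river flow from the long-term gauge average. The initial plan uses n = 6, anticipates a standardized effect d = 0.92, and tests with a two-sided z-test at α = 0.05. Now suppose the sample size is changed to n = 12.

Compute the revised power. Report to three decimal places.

Power ≈ 0.890

With n = 12: δ = d·√n = 0.92 × √12 = 3.1870. Critical value z_{0.025} = 1.960.
Revised power = Φ(δ − 1.960) + Φ(−δ − 1.960) = Φ(1.227) + Φ(-5.147) = 0.8901 + 0.0000 = 0.8901.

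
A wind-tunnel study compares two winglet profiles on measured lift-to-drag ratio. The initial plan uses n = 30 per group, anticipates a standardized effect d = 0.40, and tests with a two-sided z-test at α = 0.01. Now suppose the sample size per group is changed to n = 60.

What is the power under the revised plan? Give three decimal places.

With n = 60 per group: δ = d·√(n/2) = 0.40 × √(60/2) = 2.1909. Critical value z_{0.005} = 2.576.
Revised power = Φ(δ − 2.576) + Φ(−δ − 2.576) = Φ(-0.385) + Φ(-4.767) = 0.3501 + 0.0000 = 0.3501.

Power ≈ 0.350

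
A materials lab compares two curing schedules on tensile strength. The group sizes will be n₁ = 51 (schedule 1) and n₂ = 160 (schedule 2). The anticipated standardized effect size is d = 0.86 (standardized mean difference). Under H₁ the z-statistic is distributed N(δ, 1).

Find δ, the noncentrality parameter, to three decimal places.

δ ≈ 5.348

δ = d / √(1/n₁ + 1/n₂) = 0.86 / √(1/51 + 1/160) = 5.3481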